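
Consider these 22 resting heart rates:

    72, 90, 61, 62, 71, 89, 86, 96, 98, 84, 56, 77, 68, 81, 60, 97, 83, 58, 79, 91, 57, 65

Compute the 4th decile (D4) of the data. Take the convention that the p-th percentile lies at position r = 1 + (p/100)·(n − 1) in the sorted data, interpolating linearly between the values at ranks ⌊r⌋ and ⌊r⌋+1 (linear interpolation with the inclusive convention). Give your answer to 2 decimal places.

Sorted: 56, 57, 58, 60, 61, 62, 65, 68, 71, 72, 77, 79, 81, 83, 84, 86, 89, 90, 91, 96, 97, 98.
n = 22.
r = 1 + (40/100)·(22 − 1) = 1 + 8.4 = 9.4.
Rank 9 is 71 and rank 10 is 72.
Interpolate: 71 + 0.4·(72 − 71) = 71 + 0.4·1 = 71.4.

71.40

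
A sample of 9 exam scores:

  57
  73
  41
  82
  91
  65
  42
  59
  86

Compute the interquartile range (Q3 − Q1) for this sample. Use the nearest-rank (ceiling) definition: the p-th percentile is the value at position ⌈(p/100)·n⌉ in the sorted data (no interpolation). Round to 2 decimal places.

Sorted: 41, 42, 57, 59, 65, 73, 82, 86, 91.
n = 9.
P25: rank ⌈25/100·9⌉ = 3 → 57.
P75: rank ⌈75/100·9⌉ = 7 → 82.
Difference: 82 − 57 = 25.

25.00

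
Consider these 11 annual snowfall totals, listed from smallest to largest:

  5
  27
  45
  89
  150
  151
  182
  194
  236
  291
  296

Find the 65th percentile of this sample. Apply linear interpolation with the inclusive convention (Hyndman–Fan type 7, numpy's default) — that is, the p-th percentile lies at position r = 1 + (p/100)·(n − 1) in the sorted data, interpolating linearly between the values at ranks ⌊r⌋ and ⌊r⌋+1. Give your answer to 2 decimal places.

n = 11.
r = 1 + (65/100)·(11 − 1) = 1 + 6.5 = 7.5.
Rank 7 is 182 and rank 8 is 194.
Interpolate: 182 + 0.5·(194 − 182) = 182 + 0.5·12 = 188.

188.00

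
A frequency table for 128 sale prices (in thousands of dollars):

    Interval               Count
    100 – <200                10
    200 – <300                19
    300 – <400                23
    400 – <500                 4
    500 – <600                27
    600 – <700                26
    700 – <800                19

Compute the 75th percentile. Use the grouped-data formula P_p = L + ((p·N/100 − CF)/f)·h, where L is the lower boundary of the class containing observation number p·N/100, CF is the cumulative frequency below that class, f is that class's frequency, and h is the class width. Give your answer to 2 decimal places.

N = 128; target position k = 75/100 · 128 = 96.
Cumulative frequencies: 10, 29, 52, 56, 83, 109, 128.
Observation 96 falls in the class 600 – <700.
L = 600, CF = 83, f = 26, h = 100.
P75 = 600 + ((96 − 83)/26)·100 = 600 + 50 = 650.

650.00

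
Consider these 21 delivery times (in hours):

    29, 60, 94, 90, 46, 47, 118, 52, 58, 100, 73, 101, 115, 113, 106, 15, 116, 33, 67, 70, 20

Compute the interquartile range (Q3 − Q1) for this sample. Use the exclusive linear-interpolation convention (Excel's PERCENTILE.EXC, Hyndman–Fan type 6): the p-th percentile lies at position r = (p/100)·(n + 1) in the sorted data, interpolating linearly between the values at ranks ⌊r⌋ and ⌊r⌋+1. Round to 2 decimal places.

Sorted: 15, 20, 29, 33, 46, 47, 52, 58, 60, 67, 70, 73, 90, 94, 100, 101, 106, 113, 115, 116, 118.
n = 21.
P25: r = 5.5; ranks 5–6 are 46, 47; interpolating gives 46.5.
P75: r = 16.5; ranks 16–17 are 101, 106; interpolating gives 103.5.
Difference: 103.5 − 46.5 = 57.

57.00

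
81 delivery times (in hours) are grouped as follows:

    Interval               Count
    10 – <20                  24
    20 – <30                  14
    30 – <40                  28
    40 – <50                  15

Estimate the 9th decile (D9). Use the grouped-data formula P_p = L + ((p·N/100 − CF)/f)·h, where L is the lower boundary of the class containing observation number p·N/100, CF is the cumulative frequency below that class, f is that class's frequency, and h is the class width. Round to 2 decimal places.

N = 81; target position k = 90/100 · 81 = 72.9.
Cumulative frequencies: 24, 38, 66, 81.
Observation 72.9 falls in the class 40 – <50.
L = 40, CF = 66, f = 15, h = 10.
P90 = 40 + ((72.9 − 66)/15)·10 = 40 + 4.6 = 44.6.

44.60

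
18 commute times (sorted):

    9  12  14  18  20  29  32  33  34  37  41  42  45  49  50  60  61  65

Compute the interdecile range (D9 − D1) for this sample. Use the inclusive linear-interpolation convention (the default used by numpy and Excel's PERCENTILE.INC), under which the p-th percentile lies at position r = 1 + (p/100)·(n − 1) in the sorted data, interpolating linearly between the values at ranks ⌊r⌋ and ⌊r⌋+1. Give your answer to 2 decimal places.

46.90

n = 18.
P10: r = 2.7; ranks 2–3 are 12, 14; interpolating gives 13.4.
P90: r = 16.3; ranks 16–17 are 60, 61; interpolating gives 60.3.
Difference: 60.3 − 13.4 = 46.9.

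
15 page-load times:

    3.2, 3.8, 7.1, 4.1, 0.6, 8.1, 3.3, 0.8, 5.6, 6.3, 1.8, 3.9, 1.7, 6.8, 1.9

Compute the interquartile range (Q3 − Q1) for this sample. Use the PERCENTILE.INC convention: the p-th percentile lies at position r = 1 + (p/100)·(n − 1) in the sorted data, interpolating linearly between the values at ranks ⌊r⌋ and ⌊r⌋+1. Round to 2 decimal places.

4.10

Sorted: 0.6, 0.8, 1.7, 1.8, 1.9, 3.2, 3.3, 3.8, 3.9, 4.1, 5.6, 6.3, 6.8, 7.1, 8.1.
n = 15.
P25: r = 4.5; ranks 4–5 are 1.8, 1.9; interpolating gives 1.85.
P75: r = 11.5; ranks 11–12 are 5.6, 6.3; interpolating gives 5.95.
Difference: 5.95 − 1.85 = 4.1.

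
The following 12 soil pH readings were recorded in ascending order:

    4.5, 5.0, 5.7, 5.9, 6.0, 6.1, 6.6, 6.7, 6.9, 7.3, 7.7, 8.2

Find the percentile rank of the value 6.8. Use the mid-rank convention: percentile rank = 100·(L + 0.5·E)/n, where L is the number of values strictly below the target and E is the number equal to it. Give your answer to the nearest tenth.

Count below 6.8: L = 8; count equal: E = 0; n = 12.
Percentile rank = 100·(8 + 0.5·0)/12 = 100·8/12 = 66.67.

66.7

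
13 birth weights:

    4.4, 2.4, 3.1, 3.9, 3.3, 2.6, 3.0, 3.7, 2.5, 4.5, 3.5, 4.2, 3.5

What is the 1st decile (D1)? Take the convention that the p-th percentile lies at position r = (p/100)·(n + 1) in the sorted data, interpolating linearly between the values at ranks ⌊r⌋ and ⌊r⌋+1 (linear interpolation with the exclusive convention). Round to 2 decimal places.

Sorted: 2.4, 2.5, 2.6, 3.0, 3.1, 3.3, 3.5, 3.5, 3.7, 3.9, 4.2, 4.4, 4.5.
n = 13.
r = (10/100)·(13 + 1) = 1.4.
Rank 1 is 2.4 and rank 2 is 2.5.
Interpolate: 2.4 + 0.4·(2.5 − 2.4) = 2.4 + 0.4·0.1 = 2.44.

2.44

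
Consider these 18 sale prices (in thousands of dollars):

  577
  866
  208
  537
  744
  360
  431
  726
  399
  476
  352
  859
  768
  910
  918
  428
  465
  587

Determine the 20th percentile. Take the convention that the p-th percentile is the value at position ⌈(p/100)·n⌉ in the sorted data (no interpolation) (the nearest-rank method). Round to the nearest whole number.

399

Sorted: 208, 352, 360, 399, 428, 431, 465, 476, 537, 577, 587, 726, 744, 768, 859, 866, 910, 918.
n = 18.
Position = ⌈20/100 · 18⌉ = ⌈3.6⌉ = 4.
The value at rank 4 is 399.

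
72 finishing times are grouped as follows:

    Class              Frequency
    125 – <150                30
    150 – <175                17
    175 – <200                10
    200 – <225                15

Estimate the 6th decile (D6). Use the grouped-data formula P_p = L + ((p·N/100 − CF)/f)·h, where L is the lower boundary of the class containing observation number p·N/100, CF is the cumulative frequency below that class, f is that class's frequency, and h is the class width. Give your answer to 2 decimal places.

N = 72; target position k = 60/100 · 72 = 43.2.
Cumulative frequencies: 30, 47, 57, 72.
Observation 43.2 falls in the class 150 – <175.
L = 150, CF = 30, f = 17, h = 25.
P60 = 150 + ((43.2 − 30)/17)·25 = 150 + 19.4118 = 169.412.

169.41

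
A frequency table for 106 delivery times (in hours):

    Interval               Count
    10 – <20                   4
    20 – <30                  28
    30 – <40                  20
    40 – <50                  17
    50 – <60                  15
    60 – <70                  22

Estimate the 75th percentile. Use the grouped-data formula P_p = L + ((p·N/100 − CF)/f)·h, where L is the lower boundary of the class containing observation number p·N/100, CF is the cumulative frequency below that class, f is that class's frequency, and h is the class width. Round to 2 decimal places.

57.00

N = 106; target position k = 75/100 · 106 = 79.5.
Cumulative frequencies: 4, 32, 52, 69, 84, 106.
Observation 79.5 falls in the class 50 – <60.
L = 50, CF = 69, f = 15, h = 10.
P75 = 50 + ((79.5 − 69)/15)·10 = 50 + 7 = 57.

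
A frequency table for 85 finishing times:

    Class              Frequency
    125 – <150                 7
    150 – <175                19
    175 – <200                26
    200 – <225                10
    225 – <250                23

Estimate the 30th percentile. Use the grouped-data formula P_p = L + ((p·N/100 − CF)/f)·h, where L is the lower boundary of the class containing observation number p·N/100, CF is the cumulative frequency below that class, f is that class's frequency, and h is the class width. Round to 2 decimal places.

174.34

N = 85; target position k = 30/100 · 85 = 25.5.
Cumulative frequencies: 7, 26, 52, 62, 85.
Observation 25.5 falls in the class 150 – <175.
L = 150, CF = 7, f = 19, h = 25.
P30 = 150 + ((25.5 − 7)/19)·25 = 150 + 24.3421 = 174.342.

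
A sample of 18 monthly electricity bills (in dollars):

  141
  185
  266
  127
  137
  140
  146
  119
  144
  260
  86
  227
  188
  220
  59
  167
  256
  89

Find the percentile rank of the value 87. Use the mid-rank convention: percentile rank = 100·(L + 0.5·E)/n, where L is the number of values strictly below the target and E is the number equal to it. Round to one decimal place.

Sorted: 59, 86, 89, 119, 127, 137, 140, 141, 144, 146, 167, 185, 188, 220, 227, 256, 260, 266.
Count below 87: L = 2; count equal: E = 0; n = 18.
Percentile rank = 100·(2 + 0.5·0)/18 = 100·2/18 = 11.11.

11.1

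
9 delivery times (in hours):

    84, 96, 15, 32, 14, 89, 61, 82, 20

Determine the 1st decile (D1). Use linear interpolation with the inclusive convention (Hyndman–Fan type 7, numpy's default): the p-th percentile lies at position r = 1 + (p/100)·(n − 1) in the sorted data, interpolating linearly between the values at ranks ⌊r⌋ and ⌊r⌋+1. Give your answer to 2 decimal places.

14.80

Sorted: 14, 15, 20, 32, 61, 82, 84, 89, 96.
n = 9.
r = 1 + (10/100)·(9 − 1) = 1 + 0.8 = 1.8.
Rank 1 is 14 and rank 2 is 15.
Interpolate: 14 + 0.8·(15 − 14) = 14 + 0.8·1 = 14.8.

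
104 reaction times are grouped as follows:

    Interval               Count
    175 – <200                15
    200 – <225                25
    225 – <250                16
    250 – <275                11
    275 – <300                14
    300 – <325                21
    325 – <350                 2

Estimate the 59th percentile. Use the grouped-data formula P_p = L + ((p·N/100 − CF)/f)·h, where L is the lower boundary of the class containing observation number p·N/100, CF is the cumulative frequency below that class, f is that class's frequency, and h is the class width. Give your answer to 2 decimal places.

N = 104; target position k = 59/100 · 104 = 61.36.
Cumulative frequencies: 15, 40, 56, 67, 81, 102, 104.
Observation 61.36 falls in the class 250 – <275.
L = 250, CF = 56, f = 11, h = 25.
P59 = 250 + ((61.36 − 56)/11)·25 = 250 + 12.1818 = 262.182.

262.18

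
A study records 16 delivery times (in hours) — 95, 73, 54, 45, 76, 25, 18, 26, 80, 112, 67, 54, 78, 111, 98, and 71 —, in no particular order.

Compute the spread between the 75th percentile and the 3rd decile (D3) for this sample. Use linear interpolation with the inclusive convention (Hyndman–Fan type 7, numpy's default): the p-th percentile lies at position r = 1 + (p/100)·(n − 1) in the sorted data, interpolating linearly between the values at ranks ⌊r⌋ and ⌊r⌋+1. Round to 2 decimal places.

29.75

Sorted: 18, 25, 26, 45, 54, 54, 67, 71, 73, 76, 78, 80, 95, 98, 111, 112.
n = 16.
P30: r = 5.5; ranks 5–6 are 54, 54; interpolating gives 54.
P75: r = 12.25; ranks 12–13 are 80, 95; interpolating gives 83.75.
Difference: 83.75 − 54 = 29.75.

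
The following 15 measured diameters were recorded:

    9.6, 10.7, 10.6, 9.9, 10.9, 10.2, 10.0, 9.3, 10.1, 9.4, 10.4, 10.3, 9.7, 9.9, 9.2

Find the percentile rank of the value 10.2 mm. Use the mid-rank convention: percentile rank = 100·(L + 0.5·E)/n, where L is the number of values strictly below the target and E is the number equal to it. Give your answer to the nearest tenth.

63.3

Sorted: 9.2, 9.3, 9.4, 9.6, 9.7, 9.9, 9.9, 10.0, 10.1, 10.2, 10.3, 10.4, 10.6, 10.7, 10.9.
Count below 10.2: L = 9; count equal: E = 1; n = 15.
Percentile rank = 100·(9 + 0.5·1)/15 = 100·9.5/15 = 63.33.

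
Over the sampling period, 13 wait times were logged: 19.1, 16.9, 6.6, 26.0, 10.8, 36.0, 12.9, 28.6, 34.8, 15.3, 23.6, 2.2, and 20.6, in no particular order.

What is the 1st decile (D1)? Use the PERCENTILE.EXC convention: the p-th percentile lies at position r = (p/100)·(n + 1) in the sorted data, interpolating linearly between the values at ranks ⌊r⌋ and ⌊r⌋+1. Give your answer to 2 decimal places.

Sorted: 2.2, 6.6, 10.8, 12.9, 15.3, 16.9, 19.1, 20.6, 23.6, 26.0, 28.6, 34.8, 36.0.
n = 13.
r = (10/100)·(13 + 1) = 1.4.
Rank 1 is 2.2 and rank 2 is 6.6.
Interpolate: 2.2 + 0.4·(6.6 − 2.2) = 2.2 + 0.4·4.4 = 3.96.

3.96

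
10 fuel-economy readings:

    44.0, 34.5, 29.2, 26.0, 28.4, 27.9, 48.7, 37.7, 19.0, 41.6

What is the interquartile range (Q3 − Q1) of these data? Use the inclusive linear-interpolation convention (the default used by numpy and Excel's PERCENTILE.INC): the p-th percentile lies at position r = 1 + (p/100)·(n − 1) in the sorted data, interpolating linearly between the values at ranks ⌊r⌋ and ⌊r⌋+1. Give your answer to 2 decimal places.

Sorted: 19.0, 26.0, 27.9, 28.4, 29.2, 34.5, 37.7, 41.6, 44.0, 48.7.
n = 10.
P25: r = 3.25; ranks 3–4 are 27.9, 28.4; interpolating gives 28.025.
P75: r = 7.75; ranks 7–8 are 37.7, 41.6; interpolating gives 40.625.
Difference: 40.625 − 28.025 = 12.6.

12.60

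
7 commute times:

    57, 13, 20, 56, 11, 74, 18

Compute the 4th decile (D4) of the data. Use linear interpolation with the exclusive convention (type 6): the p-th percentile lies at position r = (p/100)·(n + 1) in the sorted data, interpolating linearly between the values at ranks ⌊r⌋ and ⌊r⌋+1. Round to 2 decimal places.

Sorted: 11, 13, 18, 20, 56, 57, 74.
n = 7.
r = (40/100)·(7 + 1) = 3.2.
Rank 3 is 18 and rank 4 is 20.
Interpolate: 18 + 0.2·(20 − 18) = 18 + 0.2·2 = 18.4.

18.40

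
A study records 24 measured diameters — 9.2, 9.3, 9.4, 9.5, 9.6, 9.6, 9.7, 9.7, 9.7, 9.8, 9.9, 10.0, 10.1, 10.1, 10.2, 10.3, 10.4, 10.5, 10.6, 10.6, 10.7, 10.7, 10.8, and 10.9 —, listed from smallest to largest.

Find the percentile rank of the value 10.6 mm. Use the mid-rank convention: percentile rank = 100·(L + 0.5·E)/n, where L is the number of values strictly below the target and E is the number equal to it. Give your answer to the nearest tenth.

79.2

Count below 10.6: L = 18; count equal: E = 2; n = 24.
Percentile rank = 100·(18 + 0.5·2)/24 = 100·19/24 = 79.17.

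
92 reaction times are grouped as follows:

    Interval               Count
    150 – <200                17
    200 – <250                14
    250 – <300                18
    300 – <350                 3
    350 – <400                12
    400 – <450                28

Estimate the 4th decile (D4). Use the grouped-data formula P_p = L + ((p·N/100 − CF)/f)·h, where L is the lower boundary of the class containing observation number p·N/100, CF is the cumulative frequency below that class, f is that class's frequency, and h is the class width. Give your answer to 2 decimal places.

N = 92; target position k = 40/100 · 92 = 36.8.
Cumulative frequencies: 17, 31, 49, 52, 64, 92.
Observation 36.8 falls in the class 250 – <300.
L = 250, CF = 31, f = 18, h = 50.
P40 = 250 + ((36.8 − 31)/18)·50 = 250 + 16.1111 = 266.111.

266.11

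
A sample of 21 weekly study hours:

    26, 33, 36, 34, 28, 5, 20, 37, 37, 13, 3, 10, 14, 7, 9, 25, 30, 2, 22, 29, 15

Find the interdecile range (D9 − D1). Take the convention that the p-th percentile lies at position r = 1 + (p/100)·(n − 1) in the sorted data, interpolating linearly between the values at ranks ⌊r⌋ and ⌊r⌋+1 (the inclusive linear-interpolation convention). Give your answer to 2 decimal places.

Sorted: 2, 3, 5, 7, 9, 10, 13, 14, 15, 20, 22, 25, 26, 28, 29, 30, 33, 34, 36, 37, 37.
n = 21.
P10: r = 3 (integer) → 5.
P90: r = 19 (integer) → 36.
Difference: 36 − 5 = 31.

31.00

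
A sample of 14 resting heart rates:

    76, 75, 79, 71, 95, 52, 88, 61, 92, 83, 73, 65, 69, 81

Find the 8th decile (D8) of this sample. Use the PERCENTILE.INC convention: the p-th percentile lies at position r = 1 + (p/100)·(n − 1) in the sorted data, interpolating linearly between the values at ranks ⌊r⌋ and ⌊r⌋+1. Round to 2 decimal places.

Sorted: 52, 61, 65, 69, 71, 73, 75, 76, 79, 81, 83, 88, 92, 95.
n = 14.
r = 1 + (80/100)·(14 − 1) = 1 + 10.4 = 11.4.
Rank 11 is 83 and rank 12 is 88.
Interpolate: 83 + 0.4·(88 − 83) = 83 + 0.4·5 = 85.

85.00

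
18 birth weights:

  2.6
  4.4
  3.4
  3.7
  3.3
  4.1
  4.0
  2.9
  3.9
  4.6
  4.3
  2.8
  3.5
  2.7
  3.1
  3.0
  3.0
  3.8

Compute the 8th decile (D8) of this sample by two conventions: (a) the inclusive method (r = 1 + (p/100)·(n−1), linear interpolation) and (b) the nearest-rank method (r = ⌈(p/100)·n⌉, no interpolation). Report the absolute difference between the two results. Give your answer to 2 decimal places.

Sorted: 2.6, 2.7, 2.8, 2.9, 3.0, 3.0, 3.1, 3.3, 3.4, 3.5, 3.7, 3.8, 3.9, 4.0, 4.1, 4.3, 4.4, 4.6.
n = 18.
(a) r = 14.6; between ranks 14 (4.0) and 15 (4.1): 4.06.
(b) the nearest-rank method: rank 15 → 4.1.
|4.06 − 4.1| = 0.04.

0.04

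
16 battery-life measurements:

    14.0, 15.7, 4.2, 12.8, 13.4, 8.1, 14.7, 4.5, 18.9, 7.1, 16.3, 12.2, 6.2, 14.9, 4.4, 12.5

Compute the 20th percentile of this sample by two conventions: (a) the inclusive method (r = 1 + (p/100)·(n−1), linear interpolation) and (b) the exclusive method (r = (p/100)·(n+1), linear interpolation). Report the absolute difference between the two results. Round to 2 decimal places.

Sorted: 4.2, 4.4, 4.5, 6.2, 7.1, 8.1, 12.2, 12.5, 12.8, 13.4, 14.0, 14.7, 14.9, 15.7, 16.3, 18.9.
n = 16.
(a) r = 4 → value at rank 4 = 6.2.
(b) r = 3.4; between ranks 3 (4.5) and 4 (6.2): 5.18.
|6.2 − 5.18| = 1.02.

1.02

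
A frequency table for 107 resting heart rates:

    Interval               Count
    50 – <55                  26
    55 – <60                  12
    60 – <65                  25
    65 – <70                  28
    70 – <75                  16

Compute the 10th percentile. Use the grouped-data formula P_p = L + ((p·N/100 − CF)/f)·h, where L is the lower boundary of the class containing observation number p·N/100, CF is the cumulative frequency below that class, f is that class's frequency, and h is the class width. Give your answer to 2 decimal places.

52.06

N = 107; target position k = 10/100 · 107 = 10.7.
Cumulative frequencies: 26, 38, 63, 91, 107.
Observation 10.7 falls in the class 50 – <55.
L = 50, CF = 0, f = 26, h = 5.
P10 = 50 + ((10.7 − 0)/26)·5 = 50 + 2.05769 = 52.0577.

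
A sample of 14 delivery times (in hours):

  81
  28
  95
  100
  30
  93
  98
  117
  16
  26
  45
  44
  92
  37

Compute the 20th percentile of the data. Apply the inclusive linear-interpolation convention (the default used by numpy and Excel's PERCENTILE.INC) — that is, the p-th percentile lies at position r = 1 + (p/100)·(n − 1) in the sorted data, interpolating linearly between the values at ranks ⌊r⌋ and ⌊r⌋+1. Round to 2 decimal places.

Sorted: 16, 26, 28, 30, 37, 44, 45, 81, 92, 93, 95, 98, 100, 117.
n = 14.
r = 1 + (20/100)·(14 − 1) = 1 + 2.6 = 3.6.
Rank 3 is 28 and rank 4 is 30.
Interpolate: 28 + 0.6·(30 − 28) = 28 + 0.6·2 = 29.2.

29.20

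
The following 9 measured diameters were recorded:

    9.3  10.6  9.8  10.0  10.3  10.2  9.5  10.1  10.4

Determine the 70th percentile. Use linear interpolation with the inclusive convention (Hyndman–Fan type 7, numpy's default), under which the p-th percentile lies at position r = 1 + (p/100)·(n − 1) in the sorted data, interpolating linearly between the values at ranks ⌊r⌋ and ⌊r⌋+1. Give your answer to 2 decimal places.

Sorted: 9.3, 9.5, 9.8, 10.0, 10.1, 10.2, 10.3, 10.4, 10.6.
n = 9.
r = 1 + (70/100)·(9 − 1) = 1 + 5.6 = 6.6.
Rank 6 is 10.2 and rank 7 is 10.3.
Interpolate: 10.2 + 0.6·(10.3 − 10.2) = 10.2 + 0.6·0.1 = 10.26.

10.26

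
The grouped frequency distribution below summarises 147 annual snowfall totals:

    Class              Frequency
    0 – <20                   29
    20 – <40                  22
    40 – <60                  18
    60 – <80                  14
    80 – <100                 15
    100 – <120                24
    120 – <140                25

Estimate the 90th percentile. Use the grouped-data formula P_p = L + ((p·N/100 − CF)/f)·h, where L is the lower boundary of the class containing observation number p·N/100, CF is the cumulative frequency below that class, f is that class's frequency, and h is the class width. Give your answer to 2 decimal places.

N = 147; target position k = 90/100 · 147 = 132.3.
Cumulative frequencies: 29, 51, 69, 83, 98, 122, 147.
Observation 132.3 falls in the class 120 – <140.
L = 120, CF = 122, f = 25, h = 20.
P90 = 120 + ((132.3 − 122)/25)·20 = 120 + 8.24 = 128.24.

128.24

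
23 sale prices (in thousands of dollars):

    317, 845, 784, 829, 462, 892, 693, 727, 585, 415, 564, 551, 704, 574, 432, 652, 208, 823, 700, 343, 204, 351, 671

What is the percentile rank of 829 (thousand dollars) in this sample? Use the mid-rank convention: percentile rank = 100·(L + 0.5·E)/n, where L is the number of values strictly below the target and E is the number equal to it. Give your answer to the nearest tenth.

Sorted: 204, 208, 317, 343, 351, 415, 432, 462, 551, 564, 574, 585, 652, 671, 693, 700, 704, 727, 784, 823, 829, 845, 892.
Count below 829: L = 20; count equal: E = 1; n = 23.
Percentile rank = 100·(20 + 0.5·1)/23 = 100·20.5/23 = 89.13.

89.1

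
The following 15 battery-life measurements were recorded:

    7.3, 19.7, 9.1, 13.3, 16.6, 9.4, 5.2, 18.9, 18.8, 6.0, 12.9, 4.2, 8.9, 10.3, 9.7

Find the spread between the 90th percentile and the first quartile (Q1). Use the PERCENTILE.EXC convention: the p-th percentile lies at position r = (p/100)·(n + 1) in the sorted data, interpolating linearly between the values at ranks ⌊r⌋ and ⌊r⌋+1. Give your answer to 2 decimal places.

Sorted: 4.2, 5.2, 6.0, 7.3, 8.9, 9.1, 9.4, 9.7, 10.3, 12.9, 13.3, 16.6, 18.8, 18.9, 19.7.
n = 15.
P25: r = 4 (integer) → 7.3.
P90: r = 14.4; ranks 14–15 are 18.9, 19.7; interpolating gives 19.22.
Difference: 19.22 − 7.3 = 11.92.

11.92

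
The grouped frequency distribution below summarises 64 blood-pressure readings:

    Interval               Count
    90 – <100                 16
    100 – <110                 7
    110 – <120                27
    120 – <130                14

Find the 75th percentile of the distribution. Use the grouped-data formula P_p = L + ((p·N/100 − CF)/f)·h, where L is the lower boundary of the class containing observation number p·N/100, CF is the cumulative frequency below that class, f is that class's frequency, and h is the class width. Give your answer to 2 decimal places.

119.26

N = 64; target position k = 75/100 · 64 = 48.
Cumulative frequencies: 16, 23, 50, 64.
Observation 48 falls in the class 110 – <120.
L = 110, CF = 23, f = 27, h = 10.
P75 = 110 + ((48 − 23)/27)·10 = 110 + 9.25926 = 119.259.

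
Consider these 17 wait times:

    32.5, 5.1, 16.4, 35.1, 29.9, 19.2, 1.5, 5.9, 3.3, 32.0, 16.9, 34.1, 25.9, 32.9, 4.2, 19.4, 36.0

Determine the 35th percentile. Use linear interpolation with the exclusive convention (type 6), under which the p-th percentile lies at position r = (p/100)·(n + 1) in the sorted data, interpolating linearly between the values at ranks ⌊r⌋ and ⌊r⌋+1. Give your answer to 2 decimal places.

Sorted: 1.5, 3.3, 4.2, 5.1, 5.9, 16.4, 16.9, 19.2, 19.4, 25.9, 29.9, 32.0, 32.5, 32.9, 34.1, 35.1, 36.0.
n = 17.
r = (35/100)·(17 + 1) = 6.3.
Rank 6 is 16.4 and rank 7 is 16.9.
Interpolate: 16.4 + 0.3·(16.9 − 16.4) = 16.4 + 0.3·0.5 = 16.55.

16.55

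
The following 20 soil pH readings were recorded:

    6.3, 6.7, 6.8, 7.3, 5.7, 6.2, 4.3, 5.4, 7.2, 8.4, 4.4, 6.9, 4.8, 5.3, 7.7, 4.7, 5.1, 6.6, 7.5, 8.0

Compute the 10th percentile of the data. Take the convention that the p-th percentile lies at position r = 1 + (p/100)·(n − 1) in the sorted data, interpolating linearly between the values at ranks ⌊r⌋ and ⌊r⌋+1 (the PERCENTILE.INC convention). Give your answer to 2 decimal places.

Sorted: 4.3, 4.4, 4.7, 4.8, 5.1, 5.3, 5.4, 5.7, 6.2, 6.3, 6.6, 6.7, 6.8, 6.9, 7.2, 7.3, 7.5, 7.7, 8.0, 8.4.
n = 20.
r = 1 + (10/100)·(20 − 1) = 1 + 1.9 = 2.9.
Rank 2 is 4.4 and rank 3 is 4.7.
Interpolate: 4.4 + 0.9·(4.7 − 4.4) = 4.4 + 0.9·0.3 = 4.67.

4.67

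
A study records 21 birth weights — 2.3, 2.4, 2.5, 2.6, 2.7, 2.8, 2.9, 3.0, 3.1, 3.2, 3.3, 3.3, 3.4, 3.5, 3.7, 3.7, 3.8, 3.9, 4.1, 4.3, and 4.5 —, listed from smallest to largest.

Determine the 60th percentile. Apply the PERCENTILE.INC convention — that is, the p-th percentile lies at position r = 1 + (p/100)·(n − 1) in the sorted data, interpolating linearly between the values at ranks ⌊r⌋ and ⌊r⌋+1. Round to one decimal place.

3.4

n = 21.
r = 1 + (60/100)·(21 − 1) = 1 + 12 = 13.
r is an integer, so P60 is the value at rank 13: 3.4.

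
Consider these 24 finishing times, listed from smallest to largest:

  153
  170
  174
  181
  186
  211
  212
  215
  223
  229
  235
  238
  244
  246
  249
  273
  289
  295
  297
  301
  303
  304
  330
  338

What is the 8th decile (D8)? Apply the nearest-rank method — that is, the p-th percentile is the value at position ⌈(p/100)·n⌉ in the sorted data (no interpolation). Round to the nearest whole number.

n = 24.
Position = ⌈80/100 · 24⌉ = ⌈19.2⌉ = 20.
The value at rank 20 is 301.

301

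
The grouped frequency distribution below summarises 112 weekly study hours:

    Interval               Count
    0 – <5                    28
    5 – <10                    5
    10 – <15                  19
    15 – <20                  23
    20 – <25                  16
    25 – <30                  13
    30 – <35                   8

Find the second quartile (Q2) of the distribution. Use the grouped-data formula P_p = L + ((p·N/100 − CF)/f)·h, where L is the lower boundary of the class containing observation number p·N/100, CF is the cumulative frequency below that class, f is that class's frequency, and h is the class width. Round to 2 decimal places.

15.87

N = 112; target position k = 50/100 · 112 = 56.
Cumulative frequencies: 28, 33, 52, 75, 91, 104, 112.
Observation 56 falls in the class 15 – <20.
L = 15, CF = 52, f = 23, h = 5.
P50 = 15 + ((56 − 52)/23)·5 = 15 + 0.869565 = 15.8696.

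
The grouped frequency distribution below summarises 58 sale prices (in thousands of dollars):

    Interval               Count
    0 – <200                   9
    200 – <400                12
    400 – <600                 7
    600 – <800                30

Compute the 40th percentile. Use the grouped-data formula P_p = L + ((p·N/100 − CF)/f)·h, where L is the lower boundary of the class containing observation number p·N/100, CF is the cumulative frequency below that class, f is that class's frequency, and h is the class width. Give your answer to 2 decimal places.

N = 58; target position k = 40/100 · 58 = 23.2.
Cumulative frequencies: 9, 21, 28, 58.
Observation 23.2 falls in the class 400 – <600.
L = 400, CF = 21, f = 7, h = 200.
P40 = 400 + ((23.2 − 21)/7)·200 = 400 + 62.8571 = 462.857.

462.86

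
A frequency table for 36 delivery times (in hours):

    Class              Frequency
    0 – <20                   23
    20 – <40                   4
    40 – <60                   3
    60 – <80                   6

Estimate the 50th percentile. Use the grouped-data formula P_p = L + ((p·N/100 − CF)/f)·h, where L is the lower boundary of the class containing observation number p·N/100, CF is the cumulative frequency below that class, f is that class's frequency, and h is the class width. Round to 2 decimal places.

N = 36; target position k = 50/100 · 36 = 18.
Cumulative frequencies: 23, 27, 30, 36.
Observation 18 falls in the class 0 – <20.
L = 0, CF = 0, f = 23, h = 20.
P50 = 0 + ((18 − 0)/23)·20 = 0 + 15.6522 = 15.6522.

15.65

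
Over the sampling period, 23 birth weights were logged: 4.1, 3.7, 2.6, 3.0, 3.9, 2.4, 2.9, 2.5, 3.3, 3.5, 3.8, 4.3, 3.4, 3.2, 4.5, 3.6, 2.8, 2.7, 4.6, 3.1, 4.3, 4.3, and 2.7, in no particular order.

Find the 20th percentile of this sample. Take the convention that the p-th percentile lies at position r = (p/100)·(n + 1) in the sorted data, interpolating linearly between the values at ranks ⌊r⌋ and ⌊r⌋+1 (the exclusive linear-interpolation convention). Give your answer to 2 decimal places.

2.70

Sorted: 2.4, 2.5, 2.6, 2.7, 2.7, 2.8, 2.9, 3.0, 3.1, 3.2, 3.3, 3.4, 3.5, 3.6, 3.7, 3.8, 3.9, 4.1, 4.3, 4.3, 4.3, 4.5, 4.6.
n = 23.
r = (20/100)·(23 + 1) = 4.8.
Rank 4 is 2.7 and rank 5 is 2.7.
Interpolate: 2.7 + 0.8·(2.7 − 2.7) = 2.7 + 0.8·0 = 2.7.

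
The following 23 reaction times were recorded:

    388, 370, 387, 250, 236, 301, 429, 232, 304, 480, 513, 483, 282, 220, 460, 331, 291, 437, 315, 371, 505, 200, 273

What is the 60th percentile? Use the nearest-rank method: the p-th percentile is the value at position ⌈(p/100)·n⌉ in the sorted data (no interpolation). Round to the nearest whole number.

371

Sorted: 200, 220, 232, 236, 250, 273, 282, 291, 301, 304, 315, 331, 370, 371, 387, 388, 429, 437, 460, 480, 483, 505, 513.
n = 23.
Position = ⌈60/100 · 23⌉ = ⌈13.8⌉ = 14.
The value at rank 14 is 371.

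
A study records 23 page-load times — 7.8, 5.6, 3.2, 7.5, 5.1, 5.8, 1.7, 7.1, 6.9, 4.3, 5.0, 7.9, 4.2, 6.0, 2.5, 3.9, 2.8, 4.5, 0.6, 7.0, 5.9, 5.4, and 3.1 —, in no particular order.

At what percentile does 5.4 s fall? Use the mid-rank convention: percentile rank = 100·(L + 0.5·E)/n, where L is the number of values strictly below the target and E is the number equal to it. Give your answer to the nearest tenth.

54.3

Sorted: 0.6, 1.7, 2.5, 2.8, 3.1, 3.2, 3.9, 4.2, 4.3, 4.5, 5.0, 5.1, 5.4, 5.6, 5.8, 5.9, 6.0, 6.9, 7.0, 7.1, 7.5, 7.8, 7.9.
Count below 5.4: L = 12; count equal: E = 1; n = 23.
Percentile rank = 100·(12 + 0.5·1)/23 = 100·12.5/23 = 54.35.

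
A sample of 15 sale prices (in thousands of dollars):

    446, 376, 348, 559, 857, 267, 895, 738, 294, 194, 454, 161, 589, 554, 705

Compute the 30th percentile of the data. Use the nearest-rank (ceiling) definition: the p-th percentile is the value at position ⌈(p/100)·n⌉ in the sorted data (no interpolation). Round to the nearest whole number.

348

Sorted: 161, 194, 267, 294, 348, 376, 446, 454, 554, 559, 589, 705, 738, 857, 895.
n = 15.
Position = ⌈30/100 · 15⌉ = ⌈4.5⌉ = 5.
The value at rank 5 is 348.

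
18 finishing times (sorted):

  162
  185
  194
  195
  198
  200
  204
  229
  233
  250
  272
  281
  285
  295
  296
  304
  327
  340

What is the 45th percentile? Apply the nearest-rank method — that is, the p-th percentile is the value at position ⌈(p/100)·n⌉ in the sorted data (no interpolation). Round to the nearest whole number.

233

n = 18.
Position = ⌈45/100 · 18⌉ = ⌈8.1⌉ = 9.
The value at rank 9 is 233.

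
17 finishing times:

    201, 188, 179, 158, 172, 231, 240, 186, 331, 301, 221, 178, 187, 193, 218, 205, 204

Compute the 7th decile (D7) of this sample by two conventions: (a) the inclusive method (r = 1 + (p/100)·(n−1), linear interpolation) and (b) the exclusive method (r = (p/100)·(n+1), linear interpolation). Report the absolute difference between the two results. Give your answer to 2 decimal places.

1.20

Sorted: 158, 172, 178, 179, 186, 187, 188, 193, 201, 204, 205, 218, 221, 231, 240, 301, 331.
n = 17.
(a) r = 12.2; between ranks 12 (218) and 13 (221): 218.6.
(b) r = 12.6; between ranks 12 (218) and 13 (221): 219.8.
|218.6 − 219.8| = 1.2.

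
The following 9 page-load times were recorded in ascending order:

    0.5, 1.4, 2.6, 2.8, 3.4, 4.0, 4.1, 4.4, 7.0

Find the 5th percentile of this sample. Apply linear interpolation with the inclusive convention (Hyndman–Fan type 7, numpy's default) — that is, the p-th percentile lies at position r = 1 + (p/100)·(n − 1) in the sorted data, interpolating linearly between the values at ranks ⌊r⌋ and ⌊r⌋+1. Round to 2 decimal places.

0.86

n = 9.
r = 1 + (5/100)·(9 − 1) = 1 + 0.4 = 1.4.
Rank 1 is 0.5 and rank 2 is 1.4.
Interpolate: 0.5 + 0.4·(1.4 − 0.5) = 0.5 + 0.4·0.9 = 0.86.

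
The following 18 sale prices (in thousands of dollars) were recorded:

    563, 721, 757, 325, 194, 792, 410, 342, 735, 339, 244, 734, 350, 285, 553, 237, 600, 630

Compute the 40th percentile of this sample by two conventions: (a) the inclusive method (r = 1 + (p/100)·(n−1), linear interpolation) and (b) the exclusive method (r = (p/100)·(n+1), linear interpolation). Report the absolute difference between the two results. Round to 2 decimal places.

Sorted: 194, 237, 244, 285, 325, 339, 342, 350, 410, 553, 563, 600, 630, 721, 734, 735, 757, 792.
n = 18.
(a) r = 7.8; between ranks 7 (342) and 8 (350): 348.4.
(b) r = 7.6; between ranks 7 (342) and 8 (350): 346.8.
|348.4 − 346.8| = 1.6.

1.60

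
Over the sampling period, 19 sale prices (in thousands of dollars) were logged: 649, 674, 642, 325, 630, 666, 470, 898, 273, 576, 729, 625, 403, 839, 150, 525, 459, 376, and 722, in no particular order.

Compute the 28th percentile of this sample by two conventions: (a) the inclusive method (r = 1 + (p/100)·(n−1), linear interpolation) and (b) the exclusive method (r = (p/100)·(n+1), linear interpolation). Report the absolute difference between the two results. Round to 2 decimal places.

Sorted: 150, 273, 325, 376, 403, 459, 470, 525, 576, 625, 630, 642, 649, 666, 674, 722, 729, 839, 898.
n = 19.
(a) r = 6.04; between ranks 6 (459) and 7 (470): 459.44.
(b) r = 5.6; between ranks 5 (403) and 6 (459): 436.6.
|459.44 − 436.6| = 22.84.

22.84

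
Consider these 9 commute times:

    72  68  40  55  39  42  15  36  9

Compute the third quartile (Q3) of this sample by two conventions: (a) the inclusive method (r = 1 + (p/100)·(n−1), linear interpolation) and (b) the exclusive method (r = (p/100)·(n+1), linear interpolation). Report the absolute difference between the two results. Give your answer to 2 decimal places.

Sorted: 9, 15, 36, 39, 40, 42, 55, 68, 72.
n = 9.
(a) r = 7 → value at rank 7 = 55.
(b) r = 7.5; between ranks 7 (55) and 8 (68): 61.5.
|55 − 61.5| = 6.5.

6.50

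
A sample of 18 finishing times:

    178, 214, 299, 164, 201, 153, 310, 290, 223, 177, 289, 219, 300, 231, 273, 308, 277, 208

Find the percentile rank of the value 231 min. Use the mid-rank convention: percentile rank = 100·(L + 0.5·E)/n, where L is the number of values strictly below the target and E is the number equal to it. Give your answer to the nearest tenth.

Sorted: 153, 164, 177, 178, 201, 208, 214, 219, 223, 231, 273, 277, 289, 290, 299, 300, 308, 310.
Count below 231: L = 9; count equal: E = 1; n = 18.
Percentile rank = 100·(9 + 0.5·1)/18 = 100·9.5/18 = 52.78.

52.8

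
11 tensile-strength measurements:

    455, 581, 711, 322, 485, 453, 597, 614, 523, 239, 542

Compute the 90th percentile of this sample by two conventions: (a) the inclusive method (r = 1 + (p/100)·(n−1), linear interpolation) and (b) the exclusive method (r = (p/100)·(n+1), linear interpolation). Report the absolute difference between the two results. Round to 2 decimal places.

Sorted: 239, 322, 453, 455, 485, 523, 542, 581, 597, 614, 711.
n = 11.
(a) r = 10 → value at rank 10 = 614.
(b) r = 10.8; between ranks 10 (614) and 11 (711): 691.6.
|614 − 691.6| = 77.6.

77.60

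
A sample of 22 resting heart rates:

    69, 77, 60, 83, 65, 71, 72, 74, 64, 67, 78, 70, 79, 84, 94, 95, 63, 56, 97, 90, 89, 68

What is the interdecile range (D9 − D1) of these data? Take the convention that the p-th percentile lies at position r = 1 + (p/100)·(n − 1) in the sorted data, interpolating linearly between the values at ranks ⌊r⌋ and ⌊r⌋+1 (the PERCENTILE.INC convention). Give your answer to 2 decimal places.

30.50

Sorted: 56, 60, 63, 64, 65, 67, 68, 69, 70, 71, 72, 74, 77, 78, 79, 83, 84, 89, 90, 94, 95, 97.
n = 22.
P10: r = 3.1; ranks 3–4 are 63, 64; interpolating gives 63.1.
P90: r = 19.9; ranks 19–20 are 90, 94; interpolating gives 93.6.
Difference: 93.6 − 63.1 = 30.5.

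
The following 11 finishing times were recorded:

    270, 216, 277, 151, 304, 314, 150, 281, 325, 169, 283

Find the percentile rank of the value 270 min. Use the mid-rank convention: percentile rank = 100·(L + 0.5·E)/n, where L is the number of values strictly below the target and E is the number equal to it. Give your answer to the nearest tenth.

40.9

Sorted: 150, 151, 169, 216, 270, 277, 281, 283, 304, 314, 325.
Count below 270: L = 4; count equal: E = 1; n = 11.
Percentile rank = 100·(4 + 0.5·1)/11 = 100·4.5/11 = 40.91.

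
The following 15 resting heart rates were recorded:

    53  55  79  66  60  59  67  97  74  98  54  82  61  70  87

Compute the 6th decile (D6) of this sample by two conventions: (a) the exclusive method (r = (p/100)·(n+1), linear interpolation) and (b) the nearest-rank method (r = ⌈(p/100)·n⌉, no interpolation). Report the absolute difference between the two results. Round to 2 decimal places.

Sorted: 53, 54, 55, 59, 60, 61, 66, 67, 70, 74, 79, 82, 87, 97, 98.
n = 15.
(a) r = 9.6; between ranks 9 (70) and 10 (74): 72.4.
(b) the nearest-rank method: rank 9 → 70.
|72.4 − 70| = 2.4.

2.40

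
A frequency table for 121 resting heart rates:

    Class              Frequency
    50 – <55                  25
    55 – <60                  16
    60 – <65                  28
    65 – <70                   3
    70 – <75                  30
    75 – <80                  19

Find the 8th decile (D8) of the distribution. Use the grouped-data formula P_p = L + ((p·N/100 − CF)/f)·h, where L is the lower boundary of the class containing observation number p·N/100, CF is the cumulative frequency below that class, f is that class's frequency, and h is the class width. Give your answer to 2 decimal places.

N = 121; target position k = 80/100 · 121 = 96.8.
Cumulative frequencies: 25, 41, 69, 72, 102, 121.
Observation 96.8 falls in the class 70 – <75.
L = 70, CF = 72, f = 30, h = 5.
P80 = 70 + ((96.8 − 72)/30)·5 = 70 + 4.13333 = 74.1333.

74.13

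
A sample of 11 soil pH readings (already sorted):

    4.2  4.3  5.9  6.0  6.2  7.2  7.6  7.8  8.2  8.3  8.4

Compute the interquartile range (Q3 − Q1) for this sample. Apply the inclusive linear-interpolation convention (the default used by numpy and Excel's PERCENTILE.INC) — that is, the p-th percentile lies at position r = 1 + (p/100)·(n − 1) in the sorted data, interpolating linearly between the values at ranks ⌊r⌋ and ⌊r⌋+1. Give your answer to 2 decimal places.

n = 11.
P25: r = 3.5; ranks 3–4 are 5.9, 6.0; interpolating gives 5.95.
P75: r = 8.5; ranks 8–9 are 7.8, 8.2; interpolating gives 8.
Difference: 8 − 5.95 = 2.05.

2.05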